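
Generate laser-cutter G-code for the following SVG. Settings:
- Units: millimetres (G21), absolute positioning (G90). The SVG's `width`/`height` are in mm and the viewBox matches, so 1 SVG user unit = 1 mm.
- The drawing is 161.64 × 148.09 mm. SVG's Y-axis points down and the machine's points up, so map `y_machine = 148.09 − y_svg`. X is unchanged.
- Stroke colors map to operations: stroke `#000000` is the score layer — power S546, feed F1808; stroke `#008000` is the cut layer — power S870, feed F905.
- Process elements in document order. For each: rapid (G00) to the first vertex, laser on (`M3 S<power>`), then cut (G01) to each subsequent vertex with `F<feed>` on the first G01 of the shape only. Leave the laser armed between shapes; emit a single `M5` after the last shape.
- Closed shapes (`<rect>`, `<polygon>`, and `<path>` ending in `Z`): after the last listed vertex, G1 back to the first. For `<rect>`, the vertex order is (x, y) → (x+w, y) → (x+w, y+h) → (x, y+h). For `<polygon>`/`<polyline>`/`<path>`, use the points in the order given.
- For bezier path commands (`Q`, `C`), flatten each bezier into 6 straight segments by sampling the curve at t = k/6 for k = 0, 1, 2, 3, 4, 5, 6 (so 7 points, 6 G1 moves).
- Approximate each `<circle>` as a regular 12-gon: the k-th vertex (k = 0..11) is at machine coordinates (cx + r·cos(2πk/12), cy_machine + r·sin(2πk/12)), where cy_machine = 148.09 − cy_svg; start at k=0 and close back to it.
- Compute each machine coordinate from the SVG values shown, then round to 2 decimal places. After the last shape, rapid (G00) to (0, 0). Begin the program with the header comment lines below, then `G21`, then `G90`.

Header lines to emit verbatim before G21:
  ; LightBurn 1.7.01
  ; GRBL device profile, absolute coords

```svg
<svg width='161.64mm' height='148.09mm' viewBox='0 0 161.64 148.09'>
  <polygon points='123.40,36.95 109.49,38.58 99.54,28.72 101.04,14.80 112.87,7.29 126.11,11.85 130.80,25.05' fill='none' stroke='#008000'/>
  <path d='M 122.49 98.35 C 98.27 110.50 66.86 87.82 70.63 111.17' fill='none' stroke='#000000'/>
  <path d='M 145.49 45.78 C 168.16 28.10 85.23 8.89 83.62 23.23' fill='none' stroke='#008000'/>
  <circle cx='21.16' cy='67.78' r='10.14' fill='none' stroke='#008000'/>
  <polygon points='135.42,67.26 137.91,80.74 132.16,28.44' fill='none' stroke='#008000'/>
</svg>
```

1 u = 1 mm; y_m = 148.09 − y.

[1] `<polygon>` regular polygon, #008000→cut S870 F905: (123.40,111.14) → (109.49,109.51) → (99.54,119.37) → (101.04,133.29) → (112.87,140.80) → (126.11,136.24) → (130.80,123.04) → (123.40,111.14) (closed)

[2] `<path>` cubic bezier, #000000→score S546 F1808: (122.49,49.74) → (109.98,46.19) → (97.44,46.21) → (86.06,47.53) → (77.02,47.92) → (71.48,45.13) → (70.63,36.92)

[3] `<path>` cubic bezier, #008000→cut S870 F905: (145.49,102.31) → (148.89,111.12) → (139.88,119.20) → (123.66,125.59) → (105.41,129.32) → (90.34,129.40) → (83.62,124.86)

[4] `<circle>` circle, #008000→cut S870 F905: (31.30,80.31) → (29.94,85.38) → (26.23,89.09) → (21.16,90.45) → (16.09,89.09) → (12.38,85.38) → (11.02,80.31) → (12.38,75.24) → (16.09,71.53) → (21.16,70.17) → (26.23,71.53) → (29.94,75.24) → (31.30,80.31) (closed)

[5] `<polygon>` closed polygon, #008000→cut S870 F905: (135.42,80.83) → (137.91,67.35) → (132.16,119.65) → (135.42,80.83) (closed)

; LightBurn 1.7.01
; GRBL device profile, absolute coords
G21
G90
G00 X123.40 Y111.14
M3 S870
G01 X109.49 Y109.51 F905
G01 X99.54 Y119.37
G01 X101.04 Y133.29
G01 X112.87 Y140.80
G01 X126.11 Y136.24
G01 X130.80 Y123.04
G01 X123.40 Y111.14
G00 X122.49 Y49.74
M3 S546
G01 X109.98 Y46.19 F1808
G01 X97.44 Y46.21
G01 X86.06 Y47.53
G01 X77.02 Y47.92
G01 X71.48 Y45.13
G01 X70.63 Y36.92
G00 X145.49 Y102.31
M3 S870
G01 X148.89 Y111.12 F905
G01 X139.88 Y119.20
G01 X123.66 Y125.59
G01 X105.41 Y129.32
G01 X90.34 Y129.40
G01 X83.62 Y124.86
G00 X31.30 Y80.31
M3 S870
G01 X29.94 Y85.38 F905
G01 X26.23 Y89.09
G01 X21.16 Y90.45
G01 X16.09 Y89.09
G01 X12.38 Y85.38
G01 X11.02 Y80.31
G01 X12.38 Y75.24
G01 X16.09 Y71.53
G01 X21.16 Y70.17
G01 X26.23 Y71.53
G01 X29.94 Y75.24
G01 X31.30 Y80.31
G00 X135.42 Y80.83
M3 S870
G01 X137.91 Y67.35 F905
G01 X132.16 Y119.65
G01 X135.42 Y80.83
M5
G00 X0.00 Y0.00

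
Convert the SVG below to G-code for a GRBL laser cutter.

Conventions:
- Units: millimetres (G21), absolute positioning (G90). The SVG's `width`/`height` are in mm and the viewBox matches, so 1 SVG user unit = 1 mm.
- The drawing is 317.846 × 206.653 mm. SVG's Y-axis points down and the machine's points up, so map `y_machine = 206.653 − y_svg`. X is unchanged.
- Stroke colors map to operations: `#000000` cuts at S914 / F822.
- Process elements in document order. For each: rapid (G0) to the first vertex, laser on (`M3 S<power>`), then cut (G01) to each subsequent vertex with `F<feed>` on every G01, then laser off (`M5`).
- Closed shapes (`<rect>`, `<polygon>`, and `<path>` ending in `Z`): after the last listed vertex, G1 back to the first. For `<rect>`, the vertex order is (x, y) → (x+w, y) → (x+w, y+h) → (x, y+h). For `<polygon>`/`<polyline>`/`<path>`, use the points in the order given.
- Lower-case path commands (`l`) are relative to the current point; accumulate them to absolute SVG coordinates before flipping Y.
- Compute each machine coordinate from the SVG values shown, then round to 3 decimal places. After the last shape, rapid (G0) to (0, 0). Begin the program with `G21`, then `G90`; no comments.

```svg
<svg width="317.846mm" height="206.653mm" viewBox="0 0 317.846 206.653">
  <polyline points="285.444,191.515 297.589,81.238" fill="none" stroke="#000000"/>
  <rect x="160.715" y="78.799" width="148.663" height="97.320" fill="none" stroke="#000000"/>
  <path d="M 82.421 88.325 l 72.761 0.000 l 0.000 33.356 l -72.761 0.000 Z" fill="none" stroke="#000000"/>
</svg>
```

G21
G90
G0 X285.444 Y15.138
M3 S914
G01 X297.589 Y125.415 F822
M5
G0 X160.715 Y127.854
M3 S914
G01 X309.378 Y127.854 F822
G01 X309.378 Y30.534 F822
G01 X160.715 Y30.534 F822
G01 X160.715 Y127.854 F822
M5
G0 X82.421 Y118.328
M3 S914
G01 X155.182 Y118.328 F822
G01 X155.182 Y84.972 F822
G01 X82.421 Y84.972 F822
G01 X82.421 Y118.328 F822
M5
G0 X0.000 Y0.000

1 u = 1 mm; y_m = 206.653 − y.

[1] `<polyline>` line segment, #000000→cut S914 F822: (285.444,15.138) → (297.589,125.415)

[2] `<rect>` rectangle, #000000→cut S914 F822: (160.715,127.854) → (309.378,127.854) → (309.378,30.534) → (160.715,30.534) → (160.715,127.854) (closed)

[3] `<path>` rectangle, #000000→cut S914 F822: (82.421,118.328) → (155.182,118.328) → (155.182,84.972) → (82.421,84.972) → (82.421,118.328) (closed)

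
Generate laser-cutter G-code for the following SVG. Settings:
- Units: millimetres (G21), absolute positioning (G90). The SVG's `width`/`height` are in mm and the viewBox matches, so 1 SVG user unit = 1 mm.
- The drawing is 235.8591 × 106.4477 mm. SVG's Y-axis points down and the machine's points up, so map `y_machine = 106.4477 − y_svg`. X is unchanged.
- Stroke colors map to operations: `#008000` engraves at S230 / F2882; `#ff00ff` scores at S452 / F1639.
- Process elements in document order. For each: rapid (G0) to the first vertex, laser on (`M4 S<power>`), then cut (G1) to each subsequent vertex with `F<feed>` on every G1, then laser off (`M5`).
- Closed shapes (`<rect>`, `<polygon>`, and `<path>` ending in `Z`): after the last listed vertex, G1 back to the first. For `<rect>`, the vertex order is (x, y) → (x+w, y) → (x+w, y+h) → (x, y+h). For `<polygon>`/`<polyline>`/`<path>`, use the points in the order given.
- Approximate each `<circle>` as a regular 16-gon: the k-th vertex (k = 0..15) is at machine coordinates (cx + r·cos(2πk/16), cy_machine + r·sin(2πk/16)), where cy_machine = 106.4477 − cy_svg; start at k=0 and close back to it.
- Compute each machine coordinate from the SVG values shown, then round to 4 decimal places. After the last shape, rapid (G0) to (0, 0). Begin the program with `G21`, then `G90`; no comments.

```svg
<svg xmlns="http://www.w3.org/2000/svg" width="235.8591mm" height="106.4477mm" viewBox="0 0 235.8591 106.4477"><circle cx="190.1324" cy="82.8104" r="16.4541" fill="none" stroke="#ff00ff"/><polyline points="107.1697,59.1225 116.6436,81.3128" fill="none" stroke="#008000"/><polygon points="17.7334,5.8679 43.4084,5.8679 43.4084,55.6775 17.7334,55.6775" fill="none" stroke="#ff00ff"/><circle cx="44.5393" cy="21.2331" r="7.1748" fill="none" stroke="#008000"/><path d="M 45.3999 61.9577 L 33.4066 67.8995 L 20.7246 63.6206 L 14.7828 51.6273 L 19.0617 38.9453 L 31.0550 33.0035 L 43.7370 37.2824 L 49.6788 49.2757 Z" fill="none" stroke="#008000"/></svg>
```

G21
G90
G0 X206.5865 Y23.6373
M4 S452
G1 X205.3340 Y29.9340 F1639
G1 X201.7672 Y35.2721 F1639
G1 X196.4291 Y38.8389 F1639
G1 X190.1324 Y40.0914 F1639
G1 X183.8357 Y38.8389 F1639
G1 X178.4976 Y35.2721 F1639
G1 X174.9308 Y29.9340 F1639
G1 X173.6783 Y23.6373 F1639
G1 X174.9308 Y17.3406 F1639
G1 X178.4976 Y12.0025 F1639
G1 X183.8357 Y8.4357 F1639
G1 X190.1324 Y7.1832 F1639
G1 X196.4291 Y8.4357 F1639
G1 X201.7672 Y12.0025 F1639
G1 X205.3340 Y17.3406 F1639
G1 X206.5865 Y23.6373 F1639
M5
G0 X107.1697 Y47.3252
M4 S230
G1 X116.6436 Y25.1349 F2882
M5
G0 X17.7334 Y100.5798
M4 S452
G1 X43.4084 Y100.5798 F1639
G1 X43.4084 Y50.7702 F1639
G1 X17.7334 Y50.7702 F1639
G1 X17.7334 Y100.5798 F1639
M5
G0 X51.7141 Y85.2146
M4 S230
G1 X51.1680 Y87.9603 F2882
G1 X49.6126 Y90.2879 F2882
G1 X47.2850 Y91.8433 F2882
G1 X44.5393 Y92.3894 F2882
G1 X41.7936 Y91.8433 F2882
G1 X39.4660 Y90.2879 F2882
G1 X37.9106 Y87.9603 F2882
G1 X37.3645 Y85.2146 F2882
G1 X37.9106 Y82.4689 F2882
G1 X39.4660 Y80.1413 F2882
G1 X41.7936 Y78.5859 F2882
G1 X44.5393 Y78.0398 F2882
G1 X47.2850 Y78.5859 F2882
G1 X49.6126 Y80.1413 F2882
G1 X51.1680 Y82.4689 F2882
G1 X51.7141 Y85.2146 F2882
M5
G0 X45.3999 Y44.4900
M4 S230
G1 X33.4066 Y38.5482 F2882
G1 X20.7246 Y42.8271 F2882
G1 X14.7828 Y54.8204 F2882
G1 X19.0617 Y67.5024 F2882
G1 X31.0550 Y73.4442 F2882
G1 X43.7370 Y69.1653 F2882
G1 X49.6788 Y57.1720 F2882
G1 X45.3999 Y44.4900 F2882
M5
G0 X0.0000 Y0.0000

Since the viewBox matches the mm dimensions, user units are millimetres directly. The only transform is the Y-flip y_m = 106.4477 − y_svg.

Shape 1 is a circle drawn with `<circle>`. Its stroke #ff00ff means score at S452, F1639. After flipping Y the toolpath is (206.5865,23.6373) → (205.3340,29.9340) → (201.7672,35.2721) → (196.4291,38.8389) → (190.1324,40.0914) → (183.8357,38.8389) → (178.4976,35.2721) → (174.9308,29.9340) → (173.6783,23.6373) → (174.9308,17.3406) → (178.4976,12.0025) → (183.8357,8.4357) → (190.1324,7.1832) → (196.4291,8.4357) → (201.7672,12.0025) → (205.3340,17.3406) → (206.5865,23.6373), returning to the start.

Shape 2 is a line segment drawn with `<polyline>`. Its stroke #008000 means engrave at S230, F2882. After flipping Y the toolpath is (107.1697,47.3252) → (116.6436,25.1349).

Shape 3 is a rectangle drawn with `<polygon>`. Its stroke #ff00ff means score at S452, F1639. After flipping Y the toolpath is (17.7334,100.5798) → (43.4084,100.5798) → (43.4084,50.7702) → (17.7334,50.7702) → (17.7334,100.5798), returning to the start.

Shape 4 is a circle drawn with `<circle>`. Its stroke #008000 means engrave at S230, F2882. After flipping Y the toolpath is (51.7141,85.2146) → (51.1680,87.9603) → (49.6126,90.2879) → (47.2850,91.8433) → (44.5393,92.3894) → (41.7936,91.8433) → (39.4660,90.2879) → (37.9106,87.9603) → (37.3645,85.2146) → (37.9106,82.4689) → (39.4660,80.1413) → (41.7936,78.5859) → (44.5393,78.0398) → (47.2850,78.5859) → (49.6126,80.1413) → (51.1680,82.4689) → (51.7141,85.2146), returning to the start.

Shape 5 is a regular polygon drawn with `<path>`. Its stroke #008000 means engrave at S230, F2882. After flipping Y the toolpath is (45.3999,44.4900) → (33.4066,38.5482) → (20.7246,42.8271) → (14.7828,54.8204) → (19.0617,67.5024) → (31.0550,73.4442) → (43.7370,69.1653) → (49.6788,57.1720) → (45.3999,44.4900), returning to the start.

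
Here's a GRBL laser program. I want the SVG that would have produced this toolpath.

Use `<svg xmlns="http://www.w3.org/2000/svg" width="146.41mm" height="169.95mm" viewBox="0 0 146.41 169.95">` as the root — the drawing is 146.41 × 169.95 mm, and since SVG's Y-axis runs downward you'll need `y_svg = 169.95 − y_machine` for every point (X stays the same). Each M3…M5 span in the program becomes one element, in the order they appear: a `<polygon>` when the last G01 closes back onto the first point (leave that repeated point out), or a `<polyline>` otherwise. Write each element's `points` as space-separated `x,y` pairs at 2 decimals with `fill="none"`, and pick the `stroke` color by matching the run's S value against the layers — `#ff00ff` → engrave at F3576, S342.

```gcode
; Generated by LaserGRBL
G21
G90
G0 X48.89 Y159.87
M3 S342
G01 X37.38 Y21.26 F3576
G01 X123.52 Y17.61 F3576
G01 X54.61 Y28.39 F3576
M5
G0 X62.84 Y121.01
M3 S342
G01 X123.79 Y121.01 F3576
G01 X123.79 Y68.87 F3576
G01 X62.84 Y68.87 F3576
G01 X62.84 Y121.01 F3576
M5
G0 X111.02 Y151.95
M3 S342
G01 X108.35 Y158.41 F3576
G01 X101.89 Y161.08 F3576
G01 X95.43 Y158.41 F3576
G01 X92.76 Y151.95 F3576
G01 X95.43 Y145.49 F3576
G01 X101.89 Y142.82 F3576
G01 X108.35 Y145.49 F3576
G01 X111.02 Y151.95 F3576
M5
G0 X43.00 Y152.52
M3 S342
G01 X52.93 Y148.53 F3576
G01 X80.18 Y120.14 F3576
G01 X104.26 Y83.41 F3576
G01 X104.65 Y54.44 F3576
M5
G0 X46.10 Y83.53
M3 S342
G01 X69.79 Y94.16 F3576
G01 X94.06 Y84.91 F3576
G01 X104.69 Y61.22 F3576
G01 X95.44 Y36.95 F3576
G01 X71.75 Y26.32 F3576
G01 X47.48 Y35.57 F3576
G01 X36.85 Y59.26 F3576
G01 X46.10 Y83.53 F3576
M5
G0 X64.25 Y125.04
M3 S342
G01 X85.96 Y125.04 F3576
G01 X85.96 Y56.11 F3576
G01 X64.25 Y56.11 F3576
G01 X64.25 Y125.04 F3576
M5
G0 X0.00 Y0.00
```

<svg xmlns="http://www.w3.org/2000/svg" width="146.41mm" height="169.95mm" viewBox="0 0 146.41 169.95">
  <polyline points="48.89,10.08 37.38,148.69 123.52,152.34 54.61,141.56" fill="none" stroke="#ff00ff"/>
  <polygon points="62.84,48.94 123.79,48.94 123.79,101.08 62.84,101.08" fill="none" stroke="#ff00ff"/>
  <polygon points="111.02,18.00 108.35,11.54 101.89,8.87 95.43,11.54 92.76,18.00 95.43,24.46 101.89,27.13 108.35,24.46" fill="none" stroke="#ff00ff"/>
  <polyline points="43.00,17.43 52.93,21.42 80.18,49.81 104.26,86.54 104.65,115.51" fill="none" stroke="#ff00ff"/>
  <polygon points="46.10,86.42 69.79,75.79 94.06,85.04 104.69,108.73 95.44,133.00 71.75,143.63 47.48,134.38 36.85,110.69" fill="none" stroke="#ff00ff"/>
  <polygon points="64.25,44.91 85.96,44.91 85.96,113.84 64.25,113.84" fill="none" stroke="#ff00ff"/>
</svg>

Machine Y-up, SVG Y-down with viewBox height 169.95, so y_svg = 169.95 − y_machine; X carries over. Every run uses S342, so all elements get stroke `#ff00ff` (engrave).

Run 1: The run is open, so emit a `<polyline>` with points (Y-flipped): 48.89,10.08 37.38,148.69 123.52,152.34 54.61,141.56.

Run 2: The run returns to its start, so emit a `<polygon>` with points (Y-flipped): 62.84,48.94 123.79,48.94 123.79,101.08 62.84,101.08.

Run 3: The run returns to its start, so emit a `<polygon>` with points (Y-flipped): 111.02,18.00 108.35,11.54 101.89,8.87 95.43,11.54 92.76,18.00 95.43,24.46 101.89,27.13 108.35,24.46.

Run 4: The run is open, so emit a `<polyline>` with points (Y-flipped): 43.00,17.43 52.93,21.42 80.18,49.81 104.26,86.54 104.65,115.51.

Run 5: The run returns to its start, so emit a `<polygon>` with points (Y-flipped): 46.10,86.42 69.79,75.79 94.06,85.04 104.69,108.73 95.44,133.00 71.75,143.63 47.48,134.38 36.85,110.69.

Run 6: The run returns to its start, so emit a `<polygon>` with points (Y-flipped): 64.25,44.91 85.96,44.91 85.96,113.84 64.25,113.84.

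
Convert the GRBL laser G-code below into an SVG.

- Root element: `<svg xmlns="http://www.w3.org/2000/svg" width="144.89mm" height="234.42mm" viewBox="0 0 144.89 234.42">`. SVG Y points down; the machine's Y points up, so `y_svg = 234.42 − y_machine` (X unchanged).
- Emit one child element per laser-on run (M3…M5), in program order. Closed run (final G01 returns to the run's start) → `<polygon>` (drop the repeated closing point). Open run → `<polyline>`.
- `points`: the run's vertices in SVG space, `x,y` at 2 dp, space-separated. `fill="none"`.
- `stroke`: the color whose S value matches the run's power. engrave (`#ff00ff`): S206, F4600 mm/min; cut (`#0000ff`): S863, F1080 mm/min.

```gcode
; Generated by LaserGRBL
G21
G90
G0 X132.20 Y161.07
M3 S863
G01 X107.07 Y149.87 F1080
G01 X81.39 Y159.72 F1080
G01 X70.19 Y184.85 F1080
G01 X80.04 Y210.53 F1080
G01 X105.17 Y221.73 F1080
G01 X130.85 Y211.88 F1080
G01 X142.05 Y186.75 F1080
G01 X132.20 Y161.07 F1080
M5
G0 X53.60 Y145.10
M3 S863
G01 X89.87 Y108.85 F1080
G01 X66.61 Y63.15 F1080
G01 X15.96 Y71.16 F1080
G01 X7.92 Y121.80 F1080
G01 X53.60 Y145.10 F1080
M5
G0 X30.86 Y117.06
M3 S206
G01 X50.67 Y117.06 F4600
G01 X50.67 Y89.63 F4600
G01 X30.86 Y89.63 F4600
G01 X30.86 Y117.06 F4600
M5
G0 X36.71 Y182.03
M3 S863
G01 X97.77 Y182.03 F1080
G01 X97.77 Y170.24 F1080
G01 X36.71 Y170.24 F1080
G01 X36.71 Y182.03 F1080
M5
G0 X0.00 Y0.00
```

<svg xmlns="http://www.w3.org/2000/svg" width="144.89mm" height="234.42mm" viewBox="0 0 144.89 234.42">
  <polygon points="132.20,73.35 107.07,84.55 81.39,74.70 70.19,49.57 80.04,23.89 105.17,12.69 130.85,22.54 142.05,47.67" fill="none" stroke="#0000ff"/>
  <polygon points="53.60,89.32 89.87,125.57 66.61,171.27 15.96,163.26 7.92,112.62" fill="none" stroke="#0000ff"/>
  <polygon points="30.86,117.36 50.67,117.36 50.67,144.79 30.86,144.79" fill="none" stroke="#ff00ff"/>
  <polygon points="36.71,52.39 97.77,52.39 97.77,64.18 36.71,64.18" fill="none" stroke="#0000ff"/>
</svg>

Machine Y-up, SVG Y-down with viewBox height 234.42, so y_svg = 234.42 − y_machine; X carries over.

Run 1: S863 ⇒ cut layer `#0000ff`. The run returns to its start, so emit a `<polygon>` with points (Y-flipped): 132.20,73.35 107.07,84.55 81.39,74.70 70.19,49.57 80.04,23.89 105.17,12.69 130.85,22.54 142.05,47.67.

Run 2: S863 ⇒ cut layer `#0000ff`. The run returns to its start, so emit a `<polygon>` with points (Y-flipped): 53.60,89.32 89.87,125.57 66.61,171.27 15.96,163.26 7.92,112.62.

Run 3: power S206 maps to stroke `#ff00ff` (engrave). The run returns to its start, so emit a `<polygon>` with points (Y-flipped): 30.86,117.36 50.67,117.36 50.67,144.79 30.86,144.79.

Run 4: the run's S863 means `#0000ff` (cut). The run returns to its start, so emit a `<polygon>` with points (Y-flipped): 36.71,52.39 97.77,52.39 97.77,64.18 36.71,64.18.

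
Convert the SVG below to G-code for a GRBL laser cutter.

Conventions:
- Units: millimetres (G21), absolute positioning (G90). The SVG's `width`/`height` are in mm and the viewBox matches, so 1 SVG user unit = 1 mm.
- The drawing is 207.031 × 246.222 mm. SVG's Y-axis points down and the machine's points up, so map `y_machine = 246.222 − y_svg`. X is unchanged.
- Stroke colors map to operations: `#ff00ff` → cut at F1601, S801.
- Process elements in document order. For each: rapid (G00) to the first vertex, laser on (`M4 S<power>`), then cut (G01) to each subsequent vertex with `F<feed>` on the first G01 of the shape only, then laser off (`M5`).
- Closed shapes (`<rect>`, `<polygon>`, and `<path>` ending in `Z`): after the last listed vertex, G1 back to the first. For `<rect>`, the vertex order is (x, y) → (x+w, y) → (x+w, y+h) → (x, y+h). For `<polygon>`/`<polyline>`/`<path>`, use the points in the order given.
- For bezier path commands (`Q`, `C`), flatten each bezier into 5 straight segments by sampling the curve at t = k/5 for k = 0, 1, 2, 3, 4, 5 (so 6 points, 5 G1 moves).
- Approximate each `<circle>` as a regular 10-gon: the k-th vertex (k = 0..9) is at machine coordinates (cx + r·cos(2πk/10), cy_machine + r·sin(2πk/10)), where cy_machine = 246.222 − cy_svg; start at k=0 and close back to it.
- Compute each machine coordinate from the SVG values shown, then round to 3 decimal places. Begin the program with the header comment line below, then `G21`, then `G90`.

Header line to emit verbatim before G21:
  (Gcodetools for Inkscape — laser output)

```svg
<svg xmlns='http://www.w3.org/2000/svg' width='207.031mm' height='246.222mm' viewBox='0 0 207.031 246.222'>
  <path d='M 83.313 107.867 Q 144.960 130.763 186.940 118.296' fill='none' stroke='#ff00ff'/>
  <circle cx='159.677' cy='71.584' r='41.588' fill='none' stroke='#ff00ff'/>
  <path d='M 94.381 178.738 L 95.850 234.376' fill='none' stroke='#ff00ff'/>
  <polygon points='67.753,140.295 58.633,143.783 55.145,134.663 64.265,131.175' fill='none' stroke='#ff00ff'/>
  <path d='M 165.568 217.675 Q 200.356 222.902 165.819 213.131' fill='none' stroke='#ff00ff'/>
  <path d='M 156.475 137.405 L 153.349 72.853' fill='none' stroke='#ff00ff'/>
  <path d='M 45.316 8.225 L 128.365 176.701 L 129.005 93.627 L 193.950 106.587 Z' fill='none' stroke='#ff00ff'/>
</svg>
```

1 u = 1 mm; y_m = 246.222 − y.

[1] `<path>` quadratic bezier, #ff00ff→cut S801 F1601: (83.313,138.355) → (107.185,130.611) → (129.484,125.696) → (150.209,123.610) → (169.361,124.354) → (186.940,127.926)

[2] `<circle>` circle, #ff00ff→cut S801 F1601: (201.265,174.638) → (193.322,199.083) → (172.528,214.191) → (146.826,214.191) → (126.032,199.083) → (118.089,174.638) → (126.032,150.193) → (146.826,135.085) → (172.528,135.085) → (193.322,150.193) → (201.265,174.638) (closed)

[3] `<path>` line segment, #ff00ff→cut S801 F1601: (94.381,67.484) → (95.850,11.846)

[4] `<polygon>` regular polygon, #ff00ff→cut S801 F1601: (67.753,105.927) → (58.633,102.439) → (55.145,111.559) → (64.265,115.047) → (67.753,105.927) (closed)

[5] `<path>` quadratic bezier, #ff00ff→cut S801 F1601: (165.568,28.547) → (176.710,27.056) → (182.306,26.765) → (182.357,27.674) → (176.861,29.783) → (165.819,33.091)

[6] `<path>` line segment, #ff00ff→cut S801 F1601: (156.475,108.817) → (153.349,173.369)

[7] `<path>` closed polygon, #ff00ff→cut S801 F1601: (45.316,237.997) → (128.365,69.521) → (129.005,152.595) → (193.950,139.635) → (45.316,237.997) (closed)

(Gcodetools for Inkscape — laser output)
G21
G90
G00 X83.313 Y138.355
M4 S801
G01 X107.185 Y130.611 F1601
G01 X129.484 Y125.696
G01 X150.209 Y123.610
G01 X169.361 Y124.354
G01 X186.940 Y127.926
M5
G00 X201.265 Y174.638
M4 S801
G01 X193.322 Y199.083 F1601
G01 X172.528 Y214.191
G01 X146.826 Y214.191
G01 X126.032 Y199.083
G01 X118.089 Y174.638
G01 X126.032 Y150.193
G01 X146.826 Y135.085
G01 X172.528 Y135.085
G01 X193.322 Y150.193
G01 X201.265 Y174.638
M5
G00 X94.381 Y67.484
M4 S801
G01 X95.850 Y11.846 F1601
M5
G00 X67.753 Y105.927
M4 S801
G01 X58.633 Y102.439 F1601
G01 X55.145 Y111.559
G01 X64.265 Y115.047
G01 X67.753 Y105.927
M5
G00 X165.568 Y28.547
M4 S801
G01 X176.710 Y27.056 F1601
G01 X182.306 Y26.765
G01 X182.357 Y27.674
G01 X176.861 Y29.783
G01 X165.819 Y33.091
M5
G00 X156.475 Y108.817
M4 S801
G01 X153.349 Y173.369 F1601
M5
G00 X45.316 Y237.997
M4 S801
G01 X128.365 Y69.521 F1601
G01 X129.005 Y152.595
G01 X193.950 Y139.635
G01 X45.316 Y237.997
M5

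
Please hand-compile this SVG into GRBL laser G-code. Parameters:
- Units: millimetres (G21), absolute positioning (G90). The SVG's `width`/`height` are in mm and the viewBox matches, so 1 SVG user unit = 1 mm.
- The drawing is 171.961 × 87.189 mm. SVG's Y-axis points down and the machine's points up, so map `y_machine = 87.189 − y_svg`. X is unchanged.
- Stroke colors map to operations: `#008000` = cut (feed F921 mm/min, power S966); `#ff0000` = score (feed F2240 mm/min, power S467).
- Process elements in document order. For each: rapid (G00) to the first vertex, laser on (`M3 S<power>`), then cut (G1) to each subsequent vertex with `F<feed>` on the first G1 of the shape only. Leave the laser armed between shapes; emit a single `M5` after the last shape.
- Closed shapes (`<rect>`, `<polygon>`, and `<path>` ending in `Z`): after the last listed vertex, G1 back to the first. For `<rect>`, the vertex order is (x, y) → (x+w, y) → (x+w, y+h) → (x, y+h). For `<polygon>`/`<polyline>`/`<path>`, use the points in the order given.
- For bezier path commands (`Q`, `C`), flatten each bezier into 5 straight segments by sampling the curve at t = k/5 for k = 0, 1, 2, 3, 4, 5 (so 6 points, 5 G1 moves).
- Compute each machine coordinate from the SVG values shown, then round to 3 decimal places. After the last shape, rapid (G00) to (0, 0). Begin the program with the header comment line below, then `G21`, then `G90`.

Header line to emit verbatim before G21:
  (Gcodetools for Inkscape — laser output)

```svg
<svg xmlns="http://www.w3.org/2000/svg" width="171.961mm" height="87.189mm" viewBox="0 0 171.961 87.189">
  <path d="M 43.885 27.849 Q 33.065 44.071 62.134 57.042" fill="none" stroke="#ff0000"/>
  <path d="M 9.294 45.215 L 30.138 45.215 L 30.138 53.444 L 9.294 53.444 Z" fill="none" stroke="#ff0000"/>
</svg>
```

1 u = 1 mm; y_m = 87.189 − y.

[1] `<path>` quadratic bezier, #ff0000→score S467 F2240: (43.885,59.340) → (41.153,52.981) → (41.611,46.883) → (45.261,41.044) → (52.102,35.465) → (62.134,30.147)

[2] `<path>` rectangle, #ff0000→score S467 F2240: (9.294,41.974) → (30.138,41.974) → (30.138,33.745) → (9.294,33.745) → (9.294,41.974) (closed)

(Gcodetools for Inkscape — laser output)
G21
G90
G00 X43.885 Y59.340
M3 S467
G1 X41.153 Y52.981 F2240
G1 X41.611 Y46.883
G1 X45.261 Y41.044
G1 X52.102 Y35.465
G1 X62.134 Y30.147
G00 X9.294 Y41.974
M3 S467
G1 X30.138 Y41.974 F2240
G1 X30.138 Y33.745
G1 X9.294 Y33.745
G1 X9.294 Y41.974
M5
G00 X0.000 Y0.000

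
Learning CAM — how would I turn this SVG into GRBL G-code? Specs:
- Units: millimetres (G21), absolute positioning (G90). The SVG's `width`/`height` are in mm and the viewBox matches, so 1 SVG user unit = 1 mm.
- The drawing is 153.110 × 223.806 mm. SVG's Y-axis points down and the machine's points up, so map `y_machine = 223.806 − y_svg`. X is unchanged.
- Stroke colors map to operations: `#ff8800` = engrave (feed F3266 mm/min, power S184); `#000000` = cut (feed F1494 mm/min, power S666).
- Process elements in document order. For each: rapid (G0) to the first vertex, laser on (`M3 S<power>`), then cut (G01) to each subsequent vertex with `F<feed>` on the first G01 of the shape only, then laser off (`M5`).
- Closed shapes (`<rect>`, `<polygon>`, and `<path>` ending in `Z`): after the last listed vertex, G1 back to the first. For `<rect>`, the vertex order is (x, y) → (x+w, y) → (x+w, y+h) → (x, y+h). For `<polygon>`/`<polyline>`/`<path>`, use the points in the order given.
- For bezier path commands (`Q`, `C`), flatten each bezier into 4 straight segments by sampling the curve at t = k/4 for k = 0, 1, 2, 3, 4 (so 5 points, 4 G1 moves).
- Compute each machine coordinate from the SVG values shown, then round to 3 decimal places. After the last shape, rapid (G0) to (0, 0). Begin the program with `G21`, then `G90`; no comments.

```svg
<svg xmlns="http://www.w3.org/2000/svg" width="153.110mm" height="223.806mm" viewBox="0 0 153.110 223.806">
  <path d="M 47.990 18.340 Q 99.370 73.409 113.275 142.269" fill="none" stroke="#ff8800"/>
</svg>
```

G21
G90
G0 X47.990 Y205.466
M3 S184
G01 X71.338 Y177.070 F3266
G01 X90.001 Y146.949
G01 X103.980 Y115.105
G01 X113.275 Y81.537
M5
G0 X0.000 Y0.000

viewBox `0 0 153.110 223.806` with mm width/height → 1 unit = 1 mm. Flip: y_m = 223.806 − y_svg.

**Shape 1** — `<path>` quadratic bezier, stroke `#ff8800` → engrave (S184, F3266). Control points (SVG): P0=(47.990,18.340), P1=(99.370,73.409), P2=(113.275,142.269); sampled at t=k/4. Machine vertices: (47.990,205.466) → (71.338,177.070) → (90.001,146.949) → (103.980,115.105) → (113.275,81.537). Open path.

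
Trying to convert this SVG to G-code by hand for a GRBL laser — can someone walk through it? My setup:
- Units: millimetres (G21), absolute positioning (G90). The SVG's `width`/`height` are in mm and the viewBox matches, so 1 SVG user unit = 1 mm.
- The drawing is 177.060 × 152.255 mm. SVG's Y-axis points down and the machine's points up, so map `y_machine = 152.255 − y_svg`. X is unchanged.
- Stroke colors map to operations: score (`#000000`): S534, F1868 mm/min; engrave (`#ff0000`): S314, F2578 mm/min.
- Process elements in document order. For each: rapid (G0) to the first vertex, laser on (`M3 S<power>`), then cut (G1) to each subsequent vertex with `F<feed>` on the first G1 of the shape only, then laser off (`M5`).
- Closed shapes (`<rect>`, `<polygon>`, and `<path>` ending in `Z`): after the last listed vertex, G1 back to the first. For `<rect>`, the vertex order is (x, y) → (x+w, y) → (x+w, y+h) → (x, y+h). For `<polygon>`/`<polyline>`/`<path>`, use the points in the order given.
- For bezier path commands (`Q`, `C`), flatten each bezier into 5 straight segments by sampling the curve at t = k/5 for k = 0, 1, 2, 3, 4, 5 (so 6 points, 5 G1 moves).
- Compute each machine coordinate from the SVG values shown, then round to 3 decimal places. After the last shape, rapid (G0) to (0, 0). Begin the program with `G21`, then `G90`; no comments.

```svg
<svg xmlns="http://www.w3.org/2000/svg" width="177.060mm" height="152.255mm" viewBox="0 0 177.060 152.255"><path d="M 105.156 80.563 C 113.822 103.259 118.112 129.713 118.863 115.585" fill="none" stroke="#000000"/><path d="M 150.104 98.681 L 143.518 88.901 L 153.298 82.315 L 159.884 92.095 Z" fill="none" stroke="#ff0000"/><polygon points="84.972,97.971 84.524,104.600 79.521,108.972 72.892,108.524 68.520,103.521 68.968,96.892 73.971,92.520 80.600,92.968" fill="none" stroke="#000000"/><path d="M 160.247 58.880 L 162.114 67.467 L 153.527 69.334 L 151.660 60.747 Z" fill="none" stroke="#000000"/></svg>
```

G21
G90
G0 X105.156 Y71.692
M3 S534
G1 X109.837 Y57.978 F1868
G1 X113.508 Y45.491
G1 X116.210 Y36.358
G1 X117.981 Y32.708
G1 X118.863 Y36.670
M5
G0 X150.104 Y53.574
M3 S314
G1 X143.518 Y63.354 F2578
G1 X153.298 Y69.940
G1 X159.884 Y60.160
G1 X150.104 Y53.574
M5
G0 X84.972 Y54.284
M3 S534
G1 X84.524 Y47.655 F1868
G1 X79.521 Y43.283
G1 X72.892 Y43.731
G1 X68.520 Y48.734
G1 X68.968 Y55.363
G1 X73.971 Y59.735
G1 X80.600 Y59.287
G1 X84.972 Y54.284
M5
G0 X160.247 Y93.375
M3 S534
G1 X162.114 Y84.788 F1868
G1 X153.527 Y82.921
G1 X151.660 Y91.508
G1 X160.247 Y93.375
M5
G0 X0.000 Y0.000

Since the viewBox matches the mm dimensions, user units are millimetres directly. The only transform is the Y-flip y_m = 152.255 − y_svg.

Shape 1 is a cubic bezier drawn with `<path>`. Its stroke #000000 means score at S534, F1868. After flipping Y the toolpath is (105.156,71.692) → (109.837,57.978) → (113.508,45.491) → (116.210,36.358) → (117.981,32.708) → (118.863,36.670).

Shape 2 is a regular polygon drawn with `<path>`. Its stroke #ff0000 means engrave at S314, F2578. After flipping Y the toolpath is (150.104,53.574) → (143.518,63.354) → (153.298,69.940) → (159.884,60.160) → (150.104,53.574), returning to the start.

Shape 3 is a regular polygon drawn with `<polygon>`. Its stroke #000000 means score at S534, F1868. After flipping Y the toolpath is (84.972,54.284) → (84.524,47.655) → (79.521,43.283) → (72.892,43.731) → (68.520,48.734) → (68.968,55.363) → (73.971,59.735) → (80.600,59.287) → (84.972,54.284), returning to the start.

Shape 4 is a regular polygon drawn with `<path>`. Its stroke #000000 means score at S534, F1868. After flipping Y the toolpath is (160.247,93.375) → (162.114,84.788) → (153.527,82.921) → (151.660,91.508) → (160.247,93.375), returning to the start.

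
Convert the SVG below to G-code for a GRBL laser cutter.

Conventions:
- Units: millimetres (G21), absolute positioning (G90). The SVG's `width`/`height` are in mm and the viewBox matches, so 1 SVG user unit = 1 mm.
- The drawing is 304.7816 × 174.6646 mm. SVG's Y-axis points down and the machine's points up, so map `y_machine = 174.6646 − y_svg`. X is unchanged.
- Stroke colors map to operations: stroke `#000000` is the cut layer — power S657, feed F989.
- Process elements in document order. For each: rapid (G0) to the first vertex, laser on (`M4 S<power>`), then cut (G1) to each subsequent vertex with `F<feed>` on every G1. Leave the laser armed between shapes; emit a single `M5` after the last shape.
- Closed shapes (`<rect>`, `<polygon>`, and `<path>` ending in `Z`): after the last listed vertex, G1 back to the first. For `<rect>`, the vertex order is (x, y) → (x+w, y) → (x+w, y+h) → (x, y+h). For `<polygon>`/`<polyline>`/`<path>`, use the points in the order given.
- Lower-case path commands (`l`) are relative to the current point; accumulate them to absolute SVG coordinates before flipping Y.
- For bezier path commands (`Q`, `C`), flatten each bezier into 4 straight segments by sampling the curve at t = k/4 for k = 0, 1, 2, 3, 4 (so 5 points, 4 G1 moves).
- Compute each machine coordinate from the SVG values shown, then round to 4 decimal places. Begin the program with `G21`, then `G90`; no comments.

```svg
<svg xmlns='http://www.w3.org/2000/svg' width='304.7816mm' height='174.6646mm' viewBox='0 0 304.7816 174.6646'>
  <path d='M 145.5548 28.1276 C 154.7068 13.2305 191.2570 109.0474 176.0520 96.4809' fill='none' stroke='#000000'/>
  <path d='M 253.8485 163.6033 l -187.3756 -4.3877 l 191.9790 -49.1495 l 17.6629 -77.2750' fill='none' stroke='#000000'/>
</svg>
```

viewBox `0 0 304.7816 174.6646` with mm width/height → 1 unit = 1 mm. Flip: y_m = 174.6646 − y_svg.

**Shape 1** — `<path>` cubic bezier, stroke `#000000` → cut (S657, F989). Control points (SVG): P0=(145.5548,28.1276), P1=(154.7068,13.2305), P2=(191.2570,109.0474), P3=(176.0520,96.4809); sampled at t=k/4. Machine vertices: (145.5548,146.5370) → (156.3192,140.3743) → (169.9373,113.2343) → (178.9884,85.6573) → (176.0520,78.1837). Open path.

**Shape 2** — `<path>` open polyline, stroke `#000000` → cut (S657, F989). Machine vertices: (253.8485,11.0613) → (66.4729,15.4490) → (258.4519,64.5985) → (276.1148,141.8735). Open path.

G21
G90
G0 X145.5548 Y146.5370
M4 S657
G1 X156.3192 Y140.3743 F989
G1 X169.9373 Y113.2343 F989
G1 X178.9884 Y85.6573 F989
G1 X176.0520 Y78.1837 F989
G0 X253.8485 Y11.0613
M4 S657
G1 X66.4729 Y15.4490 F989
G1 X258.4519 Y64.5985 F989
G1 X276.1148 Y141.8735 F989
M5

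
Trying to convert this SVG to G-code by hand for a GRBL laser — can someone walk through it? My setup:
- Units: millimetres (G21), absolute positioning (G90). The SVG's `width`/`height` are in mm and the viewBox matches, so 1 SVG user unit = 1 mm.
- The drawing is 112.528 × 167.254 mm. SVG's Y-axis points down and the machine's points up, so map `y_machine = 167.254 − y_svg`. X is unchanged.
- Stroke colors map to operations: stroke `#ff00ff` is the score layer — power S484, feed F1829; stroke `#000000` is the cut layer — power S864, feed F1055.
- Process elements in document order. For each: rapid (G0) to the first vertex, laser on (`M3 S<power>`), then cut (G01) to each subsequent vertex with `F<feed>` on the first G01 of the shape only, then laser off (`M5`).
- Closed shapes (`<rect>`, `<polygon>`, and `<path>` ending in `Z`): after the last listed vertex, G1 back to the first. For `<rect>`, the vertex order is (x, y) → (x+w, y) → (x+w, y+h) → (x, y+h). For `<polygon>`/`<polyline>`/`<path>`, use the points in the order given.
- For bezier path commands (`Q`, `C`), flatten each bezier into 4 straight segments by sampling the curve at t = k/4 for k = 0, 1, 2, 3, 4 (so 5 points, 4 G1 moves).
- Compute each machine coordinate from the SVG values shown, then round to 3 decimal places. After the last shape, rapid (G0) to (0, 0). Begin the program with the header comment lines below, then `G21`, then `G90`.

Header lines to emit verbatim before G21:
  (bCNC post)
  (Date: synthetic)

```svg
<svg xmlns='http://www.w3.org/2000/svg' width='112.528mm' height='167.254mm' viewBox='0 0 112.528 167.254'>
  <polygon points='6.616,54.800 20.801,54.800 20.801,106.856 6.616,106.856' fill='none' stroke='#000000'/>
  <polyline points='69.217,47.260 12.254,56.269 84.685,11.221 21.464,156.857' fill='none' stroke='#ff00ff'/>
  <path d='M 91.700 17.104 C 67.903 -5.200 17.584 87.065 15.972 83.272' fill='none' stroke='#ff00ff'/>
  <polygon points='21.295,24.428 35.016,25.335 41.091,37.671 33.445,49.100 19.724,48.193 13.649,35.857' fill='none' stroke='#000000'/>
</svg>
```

(bCNC post)
(Date: synthetic)
G21
G90
G0 X6.616 Y112.454
M3 S864
G01 X20.801 Y112.454 F1055
G01 X20.801 Y60.398
G01 X6.616 Y60.398
G01 X6.616 Y112.454
M5
G0 X69.217 Y119.994
M3 S484
G01 X12.254 Y110.985 F1829
G01 X84.685 Y156.033
G01 X21.464 Y10.397
M5
G0 X91.700 Y150.150
M3 S484
G01 X70.055 Y148.687 F1829
G01 X45.517 Y124.008
G01 X25.138 Y95.857
G01 X15.972 Y83.982
M5
G0 X21.295 Y142.826
M3 S864
G01 X35.016 Y141.919 F1055
G01 X41.091 Y129.583
G01 X33.445 Y118.154
G01 X19.724 Y119.061
G01 X13.649 Y131.397
G01 X21.295 Y142.826
M5
G0 X0.000 Y0.000

Since the viewBox matches the mm dimensions, user units are millimetres directly. The only transform is the Y-flip y_m = 167.254 − y_svg.

Shape 1 is a rectangle drawn with `<polygon>`. Its stroke #000000 means cut at S864, F1055. After flipping Y the toolpath is (6.616,112.454) → (20.801,112.454) → (20.801,60.398) → (6.616,60.398) → (6.616,112.454), returning to the start.

Shape 2 is a open polyline drawn with `<polyline>`. Its stroke #ff00ff means score at S484, F1829. After flipping Y the toolpath is (69.217,119.994) → (12.254,110.985) → (84.685,156.033) → (21.464,10.397).

Shape 3 is a cubic bezier drawn with `<path>`. Its stroke #ff00ff means score at S484, F1829. After flipping Y the toolpath is (91.700,150.150) → (70.055,148.687) → (45.517,124.008) → (25.138,95.857) → (15.972,83.982).

Shape 4 is a regular polygon drawn with `<polygon>`. Its stroke #000000 means cut at S864, F1055. After flipping Y the toolpath is (21.295,142.826) → (35.016,141.919) → (41.091,129.583) → (33.445,118.154) → (19.724,119.061) → (13.649,131.397) → (21.295,142.826), returning to the start.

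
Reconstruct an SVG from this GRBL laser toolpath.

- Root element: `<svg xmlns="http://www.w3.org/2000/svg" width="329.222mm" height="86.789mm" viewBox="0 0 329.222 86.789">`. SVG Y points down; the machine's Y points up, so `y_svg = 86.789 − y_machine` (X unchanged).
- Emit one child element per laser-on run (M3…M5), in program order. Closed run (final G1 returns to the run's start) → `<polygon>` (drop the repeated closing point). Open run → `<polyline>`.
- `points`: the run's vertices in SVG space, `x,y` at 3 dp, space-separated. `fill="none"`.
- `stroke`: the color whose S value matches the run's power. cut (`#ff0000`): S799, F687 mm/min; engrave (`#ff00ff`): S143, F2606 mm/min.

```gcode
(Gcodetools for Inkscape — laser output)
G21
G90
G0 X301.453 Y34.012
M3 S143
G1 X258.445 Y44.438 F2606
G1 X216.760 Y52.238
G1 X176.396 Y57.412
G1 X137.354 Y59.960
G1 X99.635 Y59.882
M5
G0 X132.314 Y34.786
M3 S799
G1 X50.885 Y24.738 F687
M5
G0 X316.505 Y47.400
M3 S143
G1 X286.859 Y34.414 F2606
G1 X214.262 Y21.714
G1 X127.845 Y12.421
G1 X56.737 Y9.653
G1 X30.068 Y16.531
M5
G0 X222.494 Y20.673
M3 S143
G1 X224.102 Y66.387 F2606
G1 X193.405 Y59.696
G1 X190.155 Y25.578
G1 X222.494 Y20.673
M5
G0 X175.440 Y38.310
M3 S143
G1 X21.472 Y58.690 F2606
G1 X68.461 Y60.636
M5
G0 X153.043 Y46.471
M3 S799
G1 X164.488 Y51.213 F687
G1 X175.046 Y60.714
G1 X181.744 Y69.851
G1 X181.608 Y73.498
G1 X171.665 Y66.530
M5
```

y_svg = 86.789 − y_m.

[1] S143→`#ff00ff` (engrave); open run; points: 301.453,52.777 258.445,42.351 216.760,34.551 176.396,29.377 137.354,26.829 99.635,26.907

[2] S799→`#ff0000` (cut); open run; points: 132.314,52.003 50.885,62.051

[3] S143→`#ff00ff` (engrave); open run; points: 316.505,39.389 286.859,52.375 214.262,65.075 127.845,74.368 56.737,77.136 30.068,70.258

[4] S143→`#ff00ff` (engrave); closed run; points: 222.494,66.116 224.102,20.402 193.405,27.093 190.155,61.211

[5] S143→`#ff00ff` (engrave); open run; points: 175.440,48.479 21.472,28.099 68.461,26.153

[6] S799→`#ff0000` (cut); open run; points: 153.043,40.318 164.488,35.576 175.046,26.075 181.744,16.938 181.608,13.291 171.665,20.259

<svg xmlns="http://www.w3.org/2000/svg" width="329.222mm" height="86.789mm" viewBox="0 0 329.222 86.789">
  <polyline points="301.453,52.777 258.445,42.351 216.760,34.551 176.396,29.377 137.354,26.829 99.635,26.907" fill="none" stroke="#ff00ff"/>
  <polyline points="132.314,52.003 50.885,62.051" fill="none" stroke="#ff0000"/>
  <polyline points="316.505,39.389 286.859,52.375 214.262,65.075 127.845,74.368 56.737,77.136 30.068,70.258" fill="none" stroke="#ff00ff"/>
  <polygon points="222.494,66.116 224.102,20.402 193.405,27.093 190.155,61.211" fill="none" stroke="#ff00ff"/>
  <polyline points="175.440,48.479 21.472,28.099 68.461,26.153" fill="none" stroke="#ff00ff"/>
  <polyline points="153.043,40.318 164.488,35.576 175.046,26.075 181.744,16.938 181.608,13.291 171.665,20.259" fill="none" stroke="#ff0000"/>
</svg>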